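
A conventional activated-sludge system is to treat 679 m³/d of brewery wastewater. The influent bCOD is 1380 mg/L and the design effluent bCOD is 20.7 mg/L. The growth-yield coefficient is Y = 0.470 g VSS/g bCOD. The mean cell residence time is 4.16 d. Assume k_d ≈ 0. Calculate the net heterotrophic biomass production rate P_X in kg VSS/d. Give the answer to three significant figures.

P_X ≈ 434 kg VSS/d

With endogenous decay neglected, the observed yield equals the true yield: Y_obs = Y = 0.470 g VSS/g bCOD.
Q·(S₀ − S) = 679 × (1380 − 20.7) × 10⁻³ = 923.0 kg/d removed.
Net biomass production P_X = Y_obs × Q·(S₀ − S) = 0.4700 × 923.0 = 433.8 kg VSS/d.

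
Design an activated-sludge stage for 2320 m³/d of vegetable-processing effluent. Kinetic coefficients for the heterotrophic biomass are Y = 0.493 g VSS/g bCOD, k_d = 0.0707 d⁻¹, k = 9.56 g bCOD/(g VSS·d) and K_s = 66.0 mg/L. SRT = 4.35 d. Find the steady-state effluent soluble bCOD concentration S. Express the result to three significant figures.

For a completely mixed reactor with recycle the Lawrence–McCarty relation gives S = K_s·(1 + k_d·θ_c) / [θ_c·(Y·k − k_d) − 1] = 66.0 × (1 + 0.0707 × 4.35) / [4.35 × (0.493 × 9.56 − 0.0707) − 1] = 86.30 / 19.19 = 4.496 mg/L.

S ≈ 4.50 mg/L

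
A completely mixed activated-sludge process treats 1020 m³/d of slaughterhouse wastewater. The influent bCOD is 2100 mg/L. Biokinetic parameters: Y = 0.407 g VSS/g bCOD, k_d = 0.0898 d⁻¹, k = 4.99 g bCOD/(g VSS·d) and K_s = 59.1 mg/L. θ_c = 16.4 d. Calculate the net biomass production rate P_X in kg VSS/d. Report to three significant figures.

P_X ≈ 352 kg VSS/d

For a completely mixed reactor with recycle the Lawrence–McCarty relation gives S = K_s·(1 + k_d·θ_c) / [θ_c·(Y·k − k_d) − 1] = 59.1 × (1 + 0.0898 × 16.4) / [16.4 × (0.407 × 4.99 − 0.0898) − 1] = 146.1 / 30.83 = 4.739 mg/L.
The observed yield is Y_obs = Y/(1 + k_d·θ_c) = 0.407 / (1 + 0.0898 × 16.4) = 0.407 / 2.473 = 0.1646 g VSS per g bCOD removed.
Mass of bCOD removed per day: Q(S₀ − S) = 1020 × 2095 g/m³ = 2137 kg/d.
So the net sludge growth is P_X = 0.1646 × 2137 = 351.8 kg VSS/d.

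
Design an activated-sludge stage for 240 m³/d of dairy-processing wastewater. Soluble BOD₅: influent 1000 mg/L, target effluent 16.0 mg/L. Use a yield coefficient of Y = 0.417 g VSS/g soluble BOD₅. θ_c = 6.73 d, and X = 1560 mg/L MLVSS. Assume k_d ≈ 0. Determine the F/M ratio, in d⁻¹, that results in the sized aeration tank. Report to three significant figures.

F/M ≈ 0.362 d⁻¹

Biomass mass balance (decay neglected): V·X = Y·Q·(S₀ − S)·θ_c, so V = 0.417 × 240 × (1000 − 16.0) × 6.73 / 1560 = 424.8 m³.
Food-to-microorganism ratio F/M = Q S₀ / (V X) = 240 × 1000 / (424.8 × 1560) = 0.3621 d⁻¹.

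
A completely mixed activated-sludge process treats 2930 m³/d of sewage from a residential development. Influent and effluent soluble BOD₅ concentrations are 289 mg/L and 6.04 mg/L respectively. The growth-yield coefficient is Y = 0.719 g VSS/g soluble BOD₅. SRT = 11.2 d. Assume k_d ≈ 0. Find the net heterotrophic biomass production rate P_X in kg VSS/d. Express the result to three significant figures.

P_X ≈ 596 kg VSS/d

With endogenous decay neglected, the observed yield equals the true yield: Y_obs = Y = 0.719 g VSS/g soluble BOD₅.
Mass of soluble BOD₅ removed per day: Q(S₀ − S) = 2930 × 283.0 g/m³ = 829.1 kg/d.
So the net sludge growth is P_X = 0.7190 × 829.1 = 596.1 kg VSS/d.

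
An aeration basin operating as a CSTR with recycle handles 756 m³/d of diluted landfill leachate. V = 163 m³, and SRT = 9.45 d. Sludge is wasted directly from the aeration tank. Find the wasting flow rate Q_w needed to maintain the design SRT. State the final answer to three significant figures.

Q_w ≈ 17.2 m³/d

Wasting from the aeration tank: Q_w = V / θ_c = 163.0 / 9.45 = 17.25 m³/d.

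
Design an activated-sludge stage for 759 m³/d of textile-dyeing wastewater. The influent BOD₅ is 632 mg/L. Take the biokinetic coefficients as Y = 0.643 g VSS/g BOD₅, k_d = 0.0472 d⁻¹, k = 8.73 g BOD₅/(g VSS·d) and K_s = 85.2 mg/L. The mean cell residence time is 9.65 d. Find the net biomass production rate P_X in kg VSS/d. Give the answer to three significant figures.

P_X ≈ 211 kg VSS/d

From the Monod/SRT balance for a CMAS, S = K_s·(1+k_d θ_c)/[θ_c·(Y k − k_d) − 1] = 85.2 × (1 + 0.0472 × 9.65) / [9.65 × (0.643 × 8.73 − 0.0472) − 1] = 124.0 / 52.71 = 2.352 mg/L.
Y_obs = Y / (1 + k_d θ_c) = 0.643 / (1 + 0.0472 × 9.65) = 0.643 / 1.455 = 0.4418.
ΔS = 632 − 2.35 = 629.6 mg/L, so the substrate removal rate is 759 × 629.6/1000 = 477.9 kg BOD₅/d.
Biomass produced: P_X = Y_obs·Q·ΔS = 0.4418 × 477.9 ≈ 211.1 kg VSS/d.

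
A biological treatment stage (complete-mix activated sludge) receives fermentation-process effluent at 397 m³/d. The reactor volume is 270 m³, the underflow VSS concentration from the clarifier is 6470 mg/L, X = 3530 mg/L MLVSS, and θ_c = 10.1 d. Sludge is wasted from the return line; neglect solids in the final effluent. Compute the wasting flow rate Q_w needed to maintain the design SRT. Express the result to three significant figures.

θ_c = V·X/(Q_w·X_r) when wasting from the recycle, so Q_w = V·X/(θ_c·X_r) = 270.0 × 3530 / (10.1 × 6470) = 14.59 m³/d.

Q_w ≈ 14.6 m³/d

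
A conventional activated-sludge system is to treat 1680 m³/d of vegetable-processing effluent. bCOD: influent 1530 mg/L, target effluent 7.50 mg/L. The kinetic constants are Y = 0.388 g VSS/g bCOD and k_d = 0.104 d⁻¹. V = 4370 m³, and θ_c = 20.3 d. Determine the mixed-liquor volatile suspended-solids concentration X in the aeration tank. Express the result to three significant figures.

X ≈ 1480 mg/L

From V·X·(1 + k_d·θ_c) = Y·Q·(S₀ − S)·θ_c: X = 0.388 × 1680 × (1530 − 7.50) × 20.3 / [4370 × (1 + 0.104 × 20.3)] = 1482 mg/L.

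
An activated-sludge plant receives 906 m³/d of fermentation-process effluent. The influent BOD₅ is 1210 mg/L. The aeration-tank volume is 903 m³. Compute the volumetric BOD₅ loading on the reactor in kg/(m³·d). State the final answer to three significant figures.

L_v ≈ 1.21 kg BOD₅/(m³·d)

L_v = Q S₀ / V = 906 × 1210 × 10⁻³ / 903.0 = 1.214 kg/(m³·d).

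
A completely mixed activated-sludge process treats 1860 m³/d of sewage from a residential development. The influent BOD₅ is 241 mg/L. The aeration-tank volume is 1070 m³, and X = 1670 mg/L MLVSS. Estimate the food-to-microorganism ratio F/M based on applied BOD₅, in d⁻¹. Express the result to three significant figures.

F/M ≈ 0.251 d⁻¹

Food-to-microorganism ratio F/M = Q S₀ / (V X) = 1860 × 241 / (1070 × 1670) = 0.2509 d⁻¹.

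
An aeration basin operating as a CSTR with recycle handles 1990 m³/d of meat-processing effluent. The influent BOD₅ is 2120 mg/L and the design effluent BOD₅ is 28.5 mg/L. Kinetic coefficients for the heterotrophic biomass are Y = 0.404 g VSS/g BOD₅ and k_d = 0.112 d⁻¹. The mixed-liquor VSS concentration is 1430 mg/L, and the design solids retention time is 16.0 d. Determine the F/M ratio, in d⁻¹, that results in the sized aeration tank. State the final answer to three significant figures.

Steady-state biomass mass balance: V·X·(1 + k_d·θ_c) = Y·Q·(S₀ − S)·θ_c, so V = 0.404 × 1990 × (2120 − 28.5) × 16.0 / [1430 × (1 + 0.112 × 16.0)] = 2.69×10^7 / 3993 = 6738 m³.
F/M = applied load / biomass = Q·S₀/(V·X) = 1990 × 2120 / (6738 × 1430) = 0.4378 d⁻¹.

F/M ≈ 0.438 d⁻¹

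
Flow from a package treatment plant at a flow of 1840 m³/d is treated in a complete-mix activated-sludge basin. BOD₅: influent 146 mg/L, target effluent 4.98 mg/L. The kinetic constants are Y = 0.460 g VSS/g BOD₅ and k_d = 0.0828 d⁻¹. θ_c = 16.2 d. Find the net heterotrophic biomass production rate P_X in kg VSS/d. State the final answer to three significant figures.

P_X ≈ 51.0 kg VSS/d

Y_obs = Y / (1 + k_d θ_c) = 0.460 / (1 + 0.0828 × 16.2) = 0.460 / 2.341 = 0.1965.
Q·(S₀ − S) = 1840 × (146 − 4.98) × 10⁻³ = 259.5 kg/d removed.
Net biomass production P_X = Y_obs × Q·(S₀ − S) = 0.1965 × 259.5 = 50.98 kg VSS/d.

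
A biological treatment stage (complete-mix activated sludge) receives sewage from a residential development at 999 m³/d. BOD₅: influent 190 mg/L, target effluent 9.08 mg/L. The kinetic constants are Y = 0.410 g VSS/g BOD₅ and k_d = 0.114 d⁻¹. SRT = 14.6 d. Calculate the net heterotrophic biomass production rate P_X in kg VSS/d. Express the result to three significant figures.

Observed yield with endogenous decay: Y_obs = Y / (1 + k_d·θ_c) = 0.410 / (1 + 0.114 × 14.6) = 0.410 / 2.664 = 0.1539 g VSS/g BOD₅.
Substrate removed = Q·(S₀ − S) = 999 m³/d × (190 − 9.08) g/m³ = 1.81×10^5 g/d = 180.7 kg/d.
Biomass produced: P_X = Y_obs·Q·ΔS = 0.1539 × 180.7 ≈ 27.81 kg VSS/d.

P_X ≈ 27.8 kg VSS/d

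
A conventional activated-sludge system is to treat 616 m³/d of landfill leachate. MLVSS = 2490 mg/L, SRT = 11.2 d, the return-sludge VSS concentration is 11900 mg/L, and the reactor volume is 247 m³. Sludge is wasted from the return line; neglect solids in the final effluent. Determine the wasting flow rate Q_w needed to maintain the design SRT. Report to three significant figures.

Q_w ≈ 4.61 m³/d

Q_w = (V·X)/(θ_c X_r) = 247.0 × 2490 / (11.2 × 11900) = 4.615 m³/d.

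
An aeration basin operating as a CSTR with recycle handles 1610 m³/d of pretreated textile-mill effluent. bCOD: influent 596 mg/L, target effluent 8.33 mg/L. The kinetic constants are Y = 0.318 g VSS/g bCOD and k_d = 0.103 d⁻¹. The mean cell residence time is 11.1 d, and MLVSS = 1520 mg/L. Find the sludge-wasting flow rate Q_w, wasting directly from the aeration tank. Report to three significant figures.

Steady-state biomass mass balance: V·X·(1 + k_d·θ_c) = Y·Q·(S₀ − S)·θ_c, so V = 0.318 × 1610 × (596 − 8.33) × 11.1 / [1520 × (1 + 0.103 × 11.1)] = 3.34×10^6 / 3258 = 1025 m³.
Wasting from the aeration tank: Q_w = V / θ_c = 1025 / 11.1 = 92.35 m³/d.

Q_w ≈ 92.4 m³/d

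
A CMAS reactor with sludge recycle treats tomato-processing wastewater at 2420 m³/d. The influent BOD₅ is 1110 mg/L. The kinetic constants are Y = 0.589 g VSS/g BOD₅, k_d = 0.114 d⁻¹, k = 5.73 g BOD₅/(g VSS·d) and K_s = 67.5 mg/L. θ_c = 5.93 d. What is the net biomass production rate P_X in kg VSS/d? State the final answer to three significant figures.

P_X ≈ 939 kg VSS/d

For a completely mixed reactor with recycle the Lawrence–McCarty relation gives S = K_s·(1 + k_d·θ_c) / [θ_c·(Y·k − k_d) − 1] = 67.5 × (1 + 0.114 × 5.93) / [5.93 × (0.589 × 5.73 − 0.114) − 1] = 113.1 / 18.34 = 6.169 mg/L.
Observed yield with endogenous decay: Y_obs = Y / (1 + k_d·θ_c) = 0.589 / (1 + 0.114 × 5.93) = 0.589 / 1.676 = 0.3514 g VSS/g BOD₅.
Substrate removed = Q·(S₀ − S) = 2420 m³/d × (1110 − 6.17) g/m³ = 2.67×10^6 g/d = 2671 kg/d.
Net biomass production P_X = Y_obs × Q·(S₀ − S) = 0.3514 × 2671 = 938.8 kg VSS/d.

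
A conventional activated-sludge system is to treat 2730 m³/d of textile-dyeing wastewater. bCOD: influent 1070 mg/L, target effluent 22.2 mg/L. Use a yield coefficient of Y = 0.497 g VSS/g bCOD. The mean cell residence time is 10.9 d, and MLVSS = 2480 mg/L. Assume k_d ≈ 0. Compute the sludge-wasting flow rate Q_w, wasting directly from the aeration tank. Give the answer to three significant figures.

Q_w ≈ 573 m³/d

V·X = Y·Q·ΔS·θ_c gives V = 0.497 × 2730 × (1070 − 22.2) × 10.9 / 2480 = 6248 m³.
For wasting at MLVSS concentration, Q_w = V/θ_c = 6248/10.9 = 573.3 m³/d.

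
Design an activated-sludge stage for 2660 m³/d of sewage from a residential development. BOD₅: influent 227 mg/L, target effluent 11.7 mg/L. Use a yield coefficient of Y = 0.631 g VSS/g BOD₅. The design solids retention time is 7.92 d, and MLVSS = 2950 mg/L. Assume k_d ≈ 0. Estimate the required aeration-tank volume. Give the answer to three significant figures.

Biomass mass balance (decay neglected): V·X = Y·Q·(S₀ − S)·θ_c, so V = 0.631 × 2660 × (227 − 11.7) × 7.92 / 2950 = 970.2 m³.

V ≈ 970 m³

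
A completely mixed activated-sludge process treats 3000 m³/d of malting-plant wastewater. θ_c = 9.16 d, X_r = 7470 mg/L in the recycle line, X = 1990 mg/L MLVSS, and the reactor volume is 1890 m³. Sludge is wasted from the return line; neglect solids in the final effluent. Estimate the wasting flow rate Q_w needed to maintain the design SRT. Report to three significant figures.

Q_w ≈ 55.0 m³/d

Q_w = (V·X)/(θ_c X_r) = 1890 × 1990 / (9.16 × 7470) = 54.97 m³/d.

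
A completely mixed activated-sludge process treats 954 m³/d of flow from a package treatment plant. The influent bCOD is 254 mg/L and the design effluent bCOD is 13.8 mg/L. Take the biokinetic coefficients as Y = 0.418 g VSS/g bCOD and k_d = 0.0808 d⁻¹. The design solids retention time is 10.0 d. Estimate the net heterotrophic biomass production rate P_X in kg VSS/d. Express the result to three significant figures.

Observed yield with endogenous decay: Y_obs = Y / (1 + k_d·θ_c) = 0.418 / (1 + 0.0808 × 10.0) = 0.418 / 1.808 = 0.2312 g VSS/g bCOD.
ΔS = 254 − 13.8 = 240.2 mg/L, so the substrate removal rate is 954 × 240.2/1000 = 229.2 kg bCOD/d.
P_X = Y_obs · Q(S₀ − S) = 0.2312 × 229.2 = 52.98 kg VSS/d.

P_X ≈ 53.0 kg VSS/d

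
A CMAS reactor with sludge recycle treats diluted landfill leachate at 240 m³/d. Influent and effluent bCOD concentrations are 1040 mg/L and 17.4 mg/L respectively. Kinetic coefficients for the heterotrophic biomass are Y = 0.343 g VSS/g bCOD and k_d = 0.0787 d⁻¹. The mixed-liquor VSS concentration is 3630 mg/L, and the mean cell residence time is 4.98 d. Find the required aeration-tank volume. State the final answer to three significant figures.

Rearranging the biomass balance for a CMAS with decay, V = Y·Q·ΔS·θ_c / [X·(1+k_d θ_c)] = 0.343 × 240 × (1040 − 17.4) × 4.98 / [3630 × (1 + 0.0787 × 4.98)] = 4.19×10^5 / 5053 = 82.97 m³.

V ≈ 83.0 m³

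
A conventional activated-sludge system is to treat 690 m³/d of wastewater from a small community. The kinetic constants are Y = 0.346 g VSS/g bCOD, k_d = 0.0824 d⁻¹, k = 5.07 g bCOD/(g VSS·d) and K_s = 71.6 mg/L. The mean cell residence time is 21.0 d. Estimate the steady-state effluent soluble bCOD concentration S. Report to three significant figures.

For a completely mixed reactor with recycle the Lawrence–McCarty relation gives S = K_s·(1 + k_d·θ_c) / [θ_c·(Y·k − k_d) − 1] = 71.6 × (1 + 0.0824 × 21.0) / [21.0 × (0.346 × 5.07 − 0.0824) − 1] = 195.5 / 34.11 = 5.732 mg/L.

S ≈ 5.73 mg/L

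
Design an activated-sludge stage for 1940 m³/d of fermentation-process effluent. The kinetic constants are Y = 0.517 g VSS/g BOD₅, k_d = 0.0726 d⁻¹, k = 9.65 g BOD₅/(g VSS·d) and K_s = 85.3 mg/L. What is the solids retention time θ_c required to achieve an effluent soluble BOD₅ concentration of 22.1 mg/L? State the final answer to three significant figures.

From 1/θ_c = Y·k·S/(K_s + S) − k_d: Y·k·S/(K_s+S) = 0.517 × 9.65 × 22.1 / (85.3 + 22.1) = 1.027 d⁻¹.
1/θ_c = 1.027 − 0.0726 = 0.9540 d⁻¹, so θ_c = 1.048 d.

θ_c ≈ 1.05 d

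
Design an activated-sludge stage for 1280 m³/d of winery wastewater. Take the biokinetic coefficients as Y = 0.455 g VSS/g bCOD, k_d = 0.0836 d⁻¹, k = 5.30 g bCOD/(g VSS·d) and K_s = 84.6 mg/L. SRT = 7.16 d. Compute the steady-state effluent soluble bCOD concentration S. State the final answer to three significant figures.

Effluent substrate depends only on kinetics and SRT: S = K_s(1 + k_d θ_c) / [θ_c(Yk − k_d) − 1] = 84.6 × (1 + 0.0836 × 7.16) / [7.16 × (0.455 × 5.30 − 0.0836) − 1] = 135.2 / 15.67 = 8.632 mg/L.

S ≈ 8.63 mg/L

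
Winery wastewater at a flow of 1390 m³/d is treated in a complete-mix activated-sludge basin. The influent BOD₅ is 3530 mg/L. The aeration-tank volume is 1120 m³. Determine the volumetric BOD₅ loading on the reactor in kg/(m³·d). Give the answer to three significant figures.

Applied BOD₅ load per unit volume = Q·S₀/V = (1390 × 3530/1000)/1120 = 4.381 kg BOD₅·m⁻³·d⁻¹.

L_v ≈ 4.38 kg BOD₅/(m³·d)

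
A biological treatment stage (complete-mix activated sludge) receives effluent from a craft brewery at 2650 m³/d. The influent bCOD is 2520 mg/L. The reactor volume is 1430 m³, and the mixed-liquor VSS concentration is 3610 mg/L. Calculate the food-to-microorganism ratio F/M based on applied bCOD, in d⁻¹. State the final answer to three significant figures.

F/M ≈ 1.29 d⁻¹

Food-to-microorganism ratio F/M = Q S₀ / (V X) = 2650 × 2520 / (1430 × 3610) = 1.294 d⁻¹.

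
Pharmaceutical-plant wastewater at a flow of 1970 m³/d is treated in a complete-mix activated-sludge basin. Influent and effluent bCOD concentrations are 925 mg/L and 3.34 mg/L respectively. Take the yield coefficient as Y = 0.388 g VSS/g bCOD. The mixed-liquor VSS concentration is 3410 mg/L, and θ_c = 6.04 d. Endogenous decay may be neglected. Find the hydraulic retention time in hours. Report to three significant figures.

Biomass mass balance (decay neglected): V·X = Y·Q·(S₀ − S)·θ_c, so V = 0.388 × 1970 × (925 − 3.34) × 6.04 / 3410 = 1248 m³.
HRT = V/Q = 1248 m³ / 1970 m³·d⁻¹ = 0.6334 d × 24 = 15.20 h.

τ ≈ 15.2 h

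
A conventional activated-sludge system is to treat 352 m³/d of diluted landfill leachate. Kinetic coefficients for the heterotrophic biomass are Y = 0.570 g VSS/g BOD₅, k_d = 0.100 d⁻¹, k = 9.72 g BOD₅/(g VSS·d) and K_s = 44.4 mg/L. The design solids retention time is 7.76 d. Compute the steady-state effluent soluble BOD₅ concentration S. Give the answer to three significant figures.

For a completely mixed reactor with recycle the Lawrence–McCarty relation gives S = K_s·(1 + k_d·θ_c) / [θ_c·(Y·k − k_d) − 1] = 44.4 × (1 + 0.100 × 7.76) / [7.76 × (0.570 × 9.72 − 0.100) − 1] = 78.85 / 41.22 = 1.913 mg/L.

S ≈ 1.91 mg/L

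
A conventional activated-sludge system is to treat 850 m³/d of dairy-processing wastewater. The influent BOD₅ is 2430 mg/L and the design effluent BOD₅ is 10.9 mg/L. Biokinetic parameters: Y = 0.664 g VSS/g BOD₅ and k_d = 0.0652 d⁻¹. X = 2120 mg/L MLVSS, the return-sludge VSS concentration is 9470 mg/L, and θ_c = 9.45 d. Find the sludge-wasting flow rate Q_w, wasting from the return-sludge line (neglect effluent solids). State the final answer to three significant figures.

Q_w ≈ 89.2 m³/d

Rearranging the biomass balance for a CMAS with decay, V = Y·Q·ΔS·θ_c / [X·(1+k_d θ_c)] = 0.664 × 850 × (2430 − 10.9) × 9.45 / [2120 × (1 + 0.0652 × 9.45)] = 1.29×10^7 / 3426 = 3766 m³.
θ_c = V·X/(Q_w·X_r) when wasting from the recycle, so Q_w = V·X/(θ_c·X_r) = 3766 × 2120 / (9.45 × 9470) = 89.21 m³/d.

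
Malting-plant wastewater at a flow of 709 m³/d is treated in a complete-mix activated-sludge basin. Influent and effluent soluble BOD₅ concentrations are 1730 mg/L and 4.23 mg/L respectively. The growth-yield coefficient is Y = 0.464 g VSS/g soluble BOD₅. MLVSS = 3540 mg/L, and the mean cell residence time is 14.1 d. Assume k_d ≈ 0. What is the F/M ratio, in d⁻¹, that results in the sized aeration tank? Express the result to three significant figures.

Biomass mass balance (decay neglected): V·X = Y·Q·(S₀ − S)·θ_c, so V = 0.464 × 709 × (1730 − 4.23) × 14.1 / 3540 = 2261 m³.
Food-to-microorganism ratio F/M = Q S₀ / (V X) = 709 × 1730 / (2261 × 3540) = 0.1532 d⁻¹.

F/M ≈ 0.153 d⁻¹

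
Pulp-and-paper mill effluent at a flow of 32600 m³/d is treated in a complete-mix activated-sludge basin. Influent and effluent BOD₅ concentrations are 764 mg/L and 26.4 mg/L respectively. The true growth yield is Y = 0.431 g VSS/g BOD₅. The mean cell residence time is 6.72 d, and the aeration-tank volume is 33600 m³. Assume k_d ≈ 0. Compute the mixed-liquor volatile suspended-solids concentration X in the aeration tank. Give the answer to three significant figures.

From V·X = Y·Q·(S₀ − S)·θ_c (decay neglected): X = 0.431 × 32600 × (764 − 26.4) × 6.72 / 33600 = 2073 mg/L.

X ≈ 2070 mg/L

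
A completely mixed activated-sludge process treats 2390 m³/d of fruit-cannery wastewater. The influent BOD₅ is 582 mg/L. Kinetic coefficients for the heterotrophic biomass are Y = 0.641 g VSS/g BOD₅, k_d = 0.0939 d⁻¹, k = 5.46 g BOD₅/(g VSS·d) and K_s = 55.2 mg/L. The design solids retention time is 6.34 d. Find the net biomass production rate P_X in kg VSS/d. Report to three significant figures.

P_X ≈ 555 kg VSS/d

Effluent substrate depends only on kinetics and SRT: S = K_s(1 + k_d θ_c) / [θ_c(Yk − k_d) − 1] = 55.2 × (1 + 0.0939 × 6.34) / [6.34 × (0.641 × 5.46 − 0.0939) − 1] = 88.06 / 20.59 = 4.276 mg/L.
Y_obs = Y / (1 + k_d θ_c) = 0.641 / (1 + 0.0939 × 6.34) = 0.641 / 1.595 = 0.4018.
Mass of BOD₅ removed per day: Q(S₀ − S) = 2390 × 577.7 g/m³ = 1381 kg/d.
Biomass produced: P_X = Y_obs·Q·ΔS = 0.4018 × 1381 ≈ 554.8 kg VSS/d.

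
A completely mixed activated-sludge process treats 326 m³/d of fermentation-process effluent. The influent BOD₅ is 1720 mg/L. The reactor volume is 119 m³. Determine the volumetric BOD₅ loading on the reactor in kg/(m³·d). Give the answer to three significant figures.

L_v ≈ 4.71 kg BOD₅/(m³·d)

L_v = Q S₀ / V = 326 × 1720 × 10⁻³ / 119.0 = 4.712 kg/(m³·d).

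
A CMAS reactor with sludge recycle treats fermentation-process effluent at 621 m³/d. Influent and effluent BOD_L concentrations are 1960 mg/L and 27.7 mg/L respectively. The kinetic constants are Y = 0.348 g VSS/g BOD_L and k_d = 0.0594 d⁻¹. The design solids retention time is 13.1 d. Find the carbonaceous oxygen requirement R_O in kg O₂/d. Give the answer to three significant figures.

R_O ≈ 866 kg O₂/d

Correct the yield for decay: Y_obs = Y/(1 + k_d θ_c) = 0.348 / (1 + 0.0594 × 13.1) = 0.348 / 1.778 = 0.1957.
Substrate removed = Q·(S₀ − S) = 621 m³/d × (1960 − 27.7) g/m³ = 1.2×10^6 g/d = 1200 kg/d.
P_X = Y_obs·Q·(S₀ − S) = 0.1957 × 1200 = 234.8 kg VSS/d.
R_O = Q·ΔS − 1.42 P_X = 1200 − 333.5 = 866.5 kg O₂/d.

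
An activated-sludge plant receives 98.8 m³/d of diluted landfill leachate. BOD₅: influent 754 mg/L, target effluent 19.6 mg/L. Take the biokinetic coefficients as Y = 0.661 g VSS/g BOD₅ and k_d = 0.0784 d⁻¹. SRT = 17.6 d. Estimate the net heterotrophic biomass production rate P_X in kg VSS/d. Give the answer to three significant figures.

P_X ≈ 20.2 kg VSS/d

The observed yield is Y_obs = Y/(1 + k_d·θ_c) = 0.661 / (1 + 0.0784 × 17.6) = 0.661 / 2.380 = 0.2777 g VSS per g BOD₅ removed.
Q·(S₀ − S) = 98.8 × (754 − 19.6) × 10⁻³ = 72.56 kg/d removed.
Net biomass production P_X = Y_obs × Q·(S₀ − S) = 0.2777 × 72.56 = 20.15 kg VSS/d.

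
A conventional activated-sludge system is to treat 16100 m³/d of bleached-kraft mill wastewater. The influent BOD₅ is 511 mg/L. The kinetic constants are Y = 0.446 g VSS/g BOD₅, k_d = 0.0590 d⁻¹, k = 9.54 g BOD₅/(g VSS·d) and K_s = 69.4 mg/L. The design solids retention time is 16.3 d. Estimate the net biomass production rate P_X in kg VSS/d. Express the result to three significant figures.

P_X ≈ 1860 kg VSS/d

Effluent substrate depends only on kinetics and SRT: S = K_s(1 + k_d θ_c) / [θ_c(Yk − k_d) − 1] = 69.4 × (1 + 0.0590 × 16.3) / [16.3 × (0.446 × 9.54 − 0.0590) − 1] = 136.1 / 67.39 = 2.020 mg/L.
Observed yield with endogenous decay: Y_obs = Y / (1 + k_d·θ_c) = 0.446 / (1 + 0.0590 × 16.3) = 0.446 / 1.962 = 0.2274 g VSS/g BOD₅.
ΔS = 511 − 2.02 = 509.0 mg/L, so the substrate removal rate is 16100 × 509.0/1000 = 8195 kg BOD₅/d.
So the net sludge growth is P_X = 0.2274 × 8195 = 1863 kg VSS/d.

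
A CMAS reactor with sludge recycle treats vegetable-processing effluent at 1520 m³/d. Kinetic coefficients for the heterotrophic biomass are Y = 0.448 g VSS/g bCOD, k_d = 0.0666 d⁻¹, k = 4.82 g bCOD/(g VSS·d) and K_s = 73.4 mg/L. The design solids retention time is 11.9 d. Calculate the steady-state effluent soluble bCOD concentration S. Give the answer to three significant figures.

S ≈ 5.50 mg/L

Effluent substrate depends only on kinetics and SRT: S = K_s(1 + k_d θ_c) / [θ_c(Yk − k_d) − 1] = 73.4 × (1 + 0.0666 × 11.9) / [11.9 × (0.448 × 4.82 − 0.0666) − 1] = 131.6 / 23.90 = 5.504 mg/L.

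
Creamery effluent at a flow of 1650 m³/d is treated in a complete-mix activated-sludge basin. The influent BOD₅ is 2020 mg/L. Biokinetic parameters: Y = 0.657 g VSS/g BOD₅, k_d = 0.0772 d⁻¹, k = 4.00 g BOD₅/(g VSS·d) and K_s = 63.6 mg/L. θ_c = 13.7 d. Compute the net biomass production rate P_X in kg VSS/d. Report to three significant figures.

From the Monod/SRT balance for a CMAS, S = K_s·(1+k_d θ_c)/[θ_c·(Y k − k_d) − 1] = 63.6 × (1 + 0.0772 × 13.7) / [13.7 × (0.657 × 4.00 − 0.0772) − 1] = 130.9 / 33.95 = 3.855 mg/L.
The observed yield is Y_obs = Y/(1 + k_d·θ_c) = 0.657 / (1 + 0.0772 × 13.7) = 0.657 / 2.058 = 0.3193 g VSS per g BOD₅ removed.
Mass of BOD₅ removed per day: Q(S₀ − S) = 1650 × 2016 g/m³ = 3327 kg/d.
Net biomass production P_X = Y_obs × Q·(S₀ − S) = 0.3193 × 3327 = 1062 kg VSS/d.

P_X ≈ 1060 kg VSS/d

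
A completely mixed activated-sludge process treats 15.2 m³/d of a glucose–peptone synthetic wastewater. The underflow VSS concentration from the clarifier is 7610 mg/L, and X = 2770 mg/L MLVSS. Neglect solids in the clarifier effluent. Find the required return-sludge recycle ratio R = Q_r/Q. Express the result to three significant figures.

Solids balance on the clarifier gives (1+R)X = R·X_r, so R = X/(X_r − X) = 2770 / (7610 − 2770) = 0.5723.

R ≈ 0.572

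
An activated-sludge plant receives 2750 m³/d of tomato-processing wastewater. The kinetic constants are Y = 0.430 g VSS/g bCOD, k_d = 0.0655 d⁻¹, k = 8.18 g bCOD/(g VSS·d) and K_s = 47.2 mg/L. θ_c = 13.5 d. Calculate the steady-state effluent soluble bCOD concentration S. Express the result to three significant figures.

S ≈ 1.95 mg/L

For a completely mixed reactor with recycle the Lawrence–McCarty relation gives S = K_s·(1 + k_d·θ_c) / [θ_c·(Y·k − k_d) − 1] = 47.2 × (1 + 0.0655 × 13.5) / [13.5 × (0.430 × 8.18 − 0.0655) − 1] = 88.94 / 45.60 = 1.950 mg/L.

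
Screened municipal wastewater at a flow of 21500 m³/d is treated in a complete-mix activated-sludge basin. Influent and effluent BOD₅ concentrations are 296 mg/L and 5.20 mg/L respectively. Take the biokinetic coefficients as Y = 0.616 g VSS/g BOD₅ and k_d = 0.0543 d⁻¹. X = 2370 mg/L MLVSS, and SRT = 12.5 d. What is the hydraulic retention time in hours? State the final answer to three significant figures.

Steady-state biomass mass balance: V·X·(1 + k_d·θ_c) = Y·Q·(S₀ − S)·θ_c, so V = 0.616 × 21500 × (296 − 5.20) × 12.5 / [2370 × (1 + 0.0543 × 12.5)] = 4.81×10^7 / 3979 = 12100 m³.
τ = V/Q = 12100/21500 = 0.5628 d, or 13.51 h.

τ ≈ 13.5 h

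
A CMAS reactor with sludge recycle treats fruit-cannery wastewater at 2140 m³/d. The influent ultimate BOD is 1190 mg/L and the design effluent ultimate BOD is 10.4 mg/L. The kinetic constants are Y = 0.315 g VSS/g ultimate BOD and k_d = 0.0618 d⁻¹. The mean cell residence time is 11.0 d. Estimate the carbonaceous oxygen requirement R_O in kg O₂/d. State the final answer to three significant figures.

R_O ≈ 1850 kg O₂/d

The observed yield is Y_obs = Y/(1 + k_d·θ_c) = 0.315 / (1 + 0.0618 × 11.0) = 0.315 / 1.680 = 0.1875 g VSS per g ultimate BOD removed.
Substrate removed = Q·(S₀ − S) = 2140 m³/d × (1190 − 10.4) g/m³ = 2.52×10^6 g/d = 2524 kg/d.
P_X = Y_obs·Q·(S₀ − S) = 0.1875 × 2524 = 473.4 kg VSS/d.
Carbonaceous O₂ demand = substrate oxidised − cell-mass equivalent = 2524 − 1.42 × 473.4 = 1852 kg O₂/d.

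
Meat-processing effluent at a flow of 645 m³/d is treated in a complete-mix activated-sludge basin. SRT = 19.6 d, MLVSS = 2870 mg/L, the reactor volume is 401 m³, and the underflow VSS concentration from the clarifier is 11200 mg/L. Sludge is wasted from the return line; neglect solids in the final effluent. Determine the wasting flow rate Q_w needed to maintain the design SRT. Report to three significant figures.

Q_w ≈ 5.24 m³/d

Q_w = (V·X)/(θ_c X_r) = 401.0 × 2870 / (19.6 × 11200) = 5.243 m³/d.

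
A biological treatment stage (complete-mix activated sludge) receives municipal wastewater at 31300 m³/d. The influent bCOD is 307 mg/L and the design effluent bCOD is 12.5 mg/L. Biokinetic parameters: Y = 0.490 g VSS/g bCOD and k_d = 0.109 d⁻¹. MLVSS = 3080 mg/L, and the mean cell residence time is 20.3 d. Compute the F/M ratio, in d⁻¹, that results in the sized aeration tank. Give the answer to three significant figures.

Rearranging the biomass balance for a CMAS with decay, V = Y·Q·ΔS·θ_c / [X·(1+k_d θ_c)] = 0.490 × 31300 × (307 − 12.5) × 20.3 / [3080 × (1 + 0.109 × 20.3)] = 9.17×10^7 / 9895 = 9266 m³.
F/M = applied load / biomass = Q·S₀/(V·X) = 31300 × 307 / (9266 × 3080) = 0.3367 d⁻¹.

F/M ≈ 0.337 d⁻¹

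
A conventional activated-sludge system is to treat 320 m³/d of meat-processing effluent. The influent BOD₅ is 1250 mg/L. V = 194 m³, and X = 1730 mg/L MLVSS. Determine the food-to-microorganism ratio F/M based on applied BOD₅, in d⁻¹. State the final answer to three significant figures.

F/M = applied load / biomass = Q·S₀/(V·X) = 320 × 1250 / (194.0 × 1730) = 1.192 d⁻¹.

F/M ≈ 1.19 d⁻¹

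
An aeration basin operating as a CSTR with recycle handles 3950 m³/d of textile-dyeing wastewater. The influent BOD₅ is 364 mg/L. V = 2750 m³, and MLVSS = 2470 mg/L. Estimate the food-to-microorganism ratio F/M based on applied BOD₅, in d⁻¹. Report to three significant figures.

F/M = applied load / biomass = Q·S₀/(V·X) = 3950 × 364 / (2750 × 2470) = 0.2117 d⁻¹.

F/M ≈ 0.212 d⁻¹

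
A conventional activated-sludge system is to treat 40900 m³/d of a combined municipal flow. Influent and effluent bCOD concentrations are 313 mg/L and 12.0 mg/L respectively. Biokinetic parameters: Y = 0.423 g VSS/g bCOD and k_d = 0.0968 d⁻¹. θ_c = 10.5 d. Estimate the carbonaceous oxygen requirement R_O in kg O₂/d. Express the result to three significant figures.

The observed yield is Y_obs = Y/(1 + k_d·θ_c) = 0.423 / (1 + 0.0968 × 10.5) = 0.423 / 2.016 = 0.2098 g VSS per g bCOD removed.
Mass of bCOD removed per day: Q(S₀ − S) = 40900 × 301.0 g/m³ = 12311 kg/d.
Biomass synthesised: P_X = Y_obs × 12311 = 2583 kg VSS/d.
R_O = Q·ΔS − 1.42 P_X = 12311 − 3667 = 8644 kg O₂/d.

R_O ≈ 8640 kg O₂/d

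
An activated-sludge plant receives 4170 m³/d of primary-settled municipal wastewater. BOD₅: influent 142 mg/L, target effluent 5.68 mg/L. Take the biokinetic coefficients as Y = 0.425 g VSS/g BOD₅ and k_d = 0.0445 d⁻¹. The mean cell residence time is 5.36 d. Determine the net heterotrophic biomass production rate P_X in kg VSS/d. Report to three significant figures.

P_X ≈ 195 kg VSS/d

Y_obs = Y / (1 + k_d θ_c) = 0.425 / (1 + 0.0445 × 5.36) = 0.425 / 1.239 = 0.3432.
Mass of BOD₅ removed per day: Q(S₀ − S) = 4170 × 136.3 g/m³ = 568.5 kg/d.
P_X = Y_obs · Q(S₀ − S) = 0.3432 × 568.5 = 195.1 kg VSS/d.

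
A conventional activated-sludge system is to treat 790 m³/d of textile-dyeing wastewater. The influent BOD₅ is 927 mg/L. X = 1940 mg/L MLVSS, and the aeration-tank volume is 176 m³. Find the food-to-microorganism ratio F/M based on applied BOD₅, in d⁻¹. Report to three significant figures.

F/M ≈ 2.14 d⁻¹

F/M = applied load / biomass = Q·S₀/(V·X) = 790 × 927 / (176.0 × 1940) = 2.145 d⁻¹.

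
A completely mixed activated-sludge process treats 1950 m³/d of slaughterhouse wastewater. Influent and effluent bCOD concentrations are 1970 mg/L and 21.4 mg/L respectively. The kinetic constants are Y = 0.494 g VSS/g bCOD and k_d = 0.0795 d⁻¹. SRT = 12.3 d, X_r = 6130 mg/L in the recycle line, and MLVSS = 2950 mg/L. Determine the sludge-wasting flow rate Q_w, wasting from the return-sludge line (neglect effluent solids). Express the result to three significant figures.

Q_w ≈ 155 m³/d

Rearranging the biomass balance for a CMAS with decay, V = Y·Q·ΔS·θ_c / [X·(1+k_d θ_c)] = 0.494 × 1950 × (1970 − 21.4) × 12.3 / [2950 × (1 + 0.0795 × 12.3)] = 2.31×10^7 / 5835 = 3957 m³.
Wasting from the return line (neglecting effluent solids): Q_w = V·X / (θ_c·X_r) = 3957 × 2950 / (12.3 × 6130) = 154.8 m³/d.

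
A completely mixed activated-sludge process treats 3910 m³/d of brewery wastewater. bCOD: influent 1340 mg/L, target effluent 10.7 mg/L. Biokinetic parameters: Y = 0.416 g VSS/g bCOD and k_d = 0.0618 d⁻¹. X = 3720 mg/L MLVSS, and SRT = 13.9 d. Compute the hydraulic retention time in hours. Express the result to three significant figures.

τ ≈ 26.7 h

From the SRT design equation V = Y Q (S₀−S) θ_c / [X (1 + k_d θ_c)] = 0.416 × 3910 × (1340 − 10.7) × 13.9 / [3720 × (1 + 0.0618 × 13.9)] = 3.01×10^7 / 6916 = 4346 m³.
τ = V/Q = 4346/3910 = 1.111 d, or 26.68 h.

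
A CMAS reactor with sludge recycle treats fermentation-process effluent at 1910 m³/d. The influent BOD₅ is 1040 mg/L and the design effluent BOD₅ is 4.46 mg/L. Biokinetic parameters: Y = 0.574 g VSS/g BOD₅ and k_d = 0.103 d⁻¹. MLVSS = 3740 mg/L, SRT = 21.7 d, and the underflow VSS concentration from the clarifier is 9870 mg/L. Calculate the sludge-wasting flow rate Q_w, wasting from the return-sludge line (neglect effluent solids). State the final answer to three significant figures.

Q_w ≈ 35.6 m³/d

Rearranging the biomass balance for a CMAS with decay, V = Y·Q·ΔS·θ_c / [X·(1+k_d θ_c)] = 0.574 × 1910 × (1040 − 4.46) × 21.7 / [3740 × (1 + 0.103 × 21.7)] = 2.46×10^7 / 12099 = 2036 m³.
θ_c = V·X/(Q_w·X_r) when wasting from the recycle, so Q_w = V·X/(θ_c·X_r) = 2036 × 3740 / (21.7 × 9870) = 35.56 m³/d.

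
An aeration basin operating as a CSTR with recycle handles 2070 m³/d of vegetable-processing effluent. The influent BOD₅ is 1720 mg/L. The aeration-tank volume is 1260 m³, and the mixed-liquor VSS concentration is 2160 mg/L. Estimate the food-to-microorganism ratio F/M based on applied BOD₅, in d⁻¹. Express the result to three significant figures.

F/M ≈ 1.31 d⁻¹

Food-to-microorganism ratio F/M = Q S₀ / (V X) = 2070 × 1720 / (1260 × 2160) = 1.308 d⁻¹.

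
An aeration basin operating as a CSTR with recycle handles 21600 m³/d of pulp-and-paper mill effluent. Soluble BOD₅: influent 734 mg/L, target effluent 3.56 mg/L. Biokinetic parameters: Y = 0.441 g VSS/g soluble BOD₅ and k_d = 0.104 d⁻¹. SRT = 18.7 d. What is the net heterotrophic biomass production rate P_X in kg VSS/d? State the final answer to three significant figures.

P_X ≈ 2360 kg VSS/d

The observed yield is Y_obs = Y/(1 + k_d·θ_c) = 0.441 / (1 + 0.104 × 18.7) = 0.441 / 2.945 = 0.1498 g VSS per g soluble BOD₅ removed.
ΔS = 734 − 3.56 = 730.4 mg/L, so the substrate removal rate is 21600 × 730.4/1000 = 15778 kg soluble BOD₅/d.
P_X = Y_obs · Q(S₀ − S) = 0.1498 × 15778 = 2363 kg VSS/d.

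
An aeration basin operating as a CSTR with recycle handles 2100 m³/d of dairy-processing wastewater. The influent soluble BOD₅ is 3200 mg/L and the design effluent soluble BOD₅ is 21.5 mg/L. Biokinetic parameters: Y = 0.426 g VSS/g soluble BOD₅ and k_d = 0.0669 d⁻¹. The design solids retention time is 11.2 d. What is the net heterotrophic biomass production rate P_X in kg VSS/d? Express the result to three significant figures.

Correct the yield for decay: Y_obs = Y/(1 + k_d θ_c) = 0.426 / (1 + 0.0669 × 11.2) = 0.426 / 1.749 = 0.2435.
Mass of soluble BOD₅ removed per day: Q(S₀ − S) = 2100 × 3178 g/m³ = 6675 kg/d.
Net biomass production P_X = Y_obs × Q·(S₀ − S) = 0.2435 × 6675 = 1626 kg VSS/d.

P_X ≈ 1630 kg VSS/d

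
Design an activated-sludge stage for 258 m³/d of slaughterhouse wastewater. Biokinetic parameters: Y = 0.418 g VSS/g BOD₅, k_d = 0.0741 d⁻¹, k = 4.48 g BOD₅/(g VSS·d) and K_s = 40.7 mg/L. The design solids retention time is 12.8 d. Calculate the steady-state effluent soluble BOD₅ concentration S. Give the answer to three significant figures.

Effluent substrate depends only on kinetics and SRT: S = K_s(1 + k_d θ_c) / [θ_c(Yk − k_d) − 1] = 40.7 × (1 + 0.0741 × 12.8) / [12.8 × (0.418 × 4.48 − 0.0741) − 1] = 79.30 / 22.02 = 3.601 mg/L.

S ≈ 3.60 mg/L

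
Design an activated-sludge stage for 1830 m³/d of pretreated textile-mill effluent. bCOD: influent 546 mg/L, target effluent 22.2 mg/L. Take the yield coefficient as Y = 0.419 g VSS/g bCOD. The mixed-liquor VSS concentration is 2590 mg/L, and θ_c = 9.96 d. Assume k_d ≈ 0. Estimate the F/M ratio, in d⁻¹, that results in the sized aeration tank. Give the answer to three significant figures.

V·X = Y·Q·ΔS·θ_c gives V = 0.419 × 1830 × (546 − 22.2) × 9.96 / 2590 = 1545 m³.
F/M = Q·S₀ / (V·X) = 1830 × 546 / (1545 × 2590) = 0.2498 g bCOD·(g VSS·d)⁻¹.

F/M ≈ 0.250 d⁻¹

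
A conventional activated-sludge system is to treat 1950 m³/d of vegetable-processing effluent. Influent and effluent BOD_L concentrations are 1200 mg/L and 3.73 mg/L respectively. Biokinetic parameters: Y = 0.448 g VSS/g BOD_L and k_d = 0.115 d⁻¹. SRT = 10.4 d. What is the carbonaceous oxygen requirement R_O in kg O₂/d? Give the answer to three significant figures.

Observed yield with endogenous decay: Y_obs = Y / (1 + k_d·θ_c) = 0.448 / (1 + 0.115 × 10.4) = 0.448 / 2.196 = 0.2040 g VSS/g BOD_L.
Substrate removed = Q·(S₀ − S) = 1950 m³/d × (1200 − 3.73) g/m³ = 2.33×10^6 g/d = 2333 kg/d.
P_X = Y_obs·Q·(S₀ − S) = 0.2040 × 2333 = 475.9 kg VSS/d.
Carbonaceous O₂ demand = substrate oxidised − cell-mass equivalent = 2333 − 1.42 × 475.9 = 1657 kg O₂/d.

R_O ≈ 1660 kg O₂/d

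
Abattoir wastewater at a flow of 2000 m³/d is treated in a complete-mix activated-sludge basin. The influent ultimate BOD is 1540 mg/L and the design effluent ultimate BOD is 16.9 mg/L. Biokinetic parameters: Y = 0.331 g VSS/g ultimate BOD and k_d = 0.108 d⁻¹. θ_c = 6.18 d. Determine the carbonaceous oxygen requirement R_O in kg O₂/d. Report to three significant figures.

R_O ≈ 2190 kg O₂/d

Correct the yield for decay: Y_obs = Y/(1 + k_d θ_c) = 0.331 / (1 + 0.108 × 6.18) = 0.331 / 1.667 = 0.1985.
ΔS = 1540 − 16.9 = 1523 mg/L, so the substrate removal rate is 2000 × 1523/1000 = 3046 kg ultimate BOD/d.
P_X = Y_obs·Q·(S₀ − S) = 0.1985 × 3046 = 604.7 kg VSS/d.
R_O = Q·(S₀ − S) − 1.42·P_X = 3046 − 1.42 × 604.7 = 2188 kg O₂/d.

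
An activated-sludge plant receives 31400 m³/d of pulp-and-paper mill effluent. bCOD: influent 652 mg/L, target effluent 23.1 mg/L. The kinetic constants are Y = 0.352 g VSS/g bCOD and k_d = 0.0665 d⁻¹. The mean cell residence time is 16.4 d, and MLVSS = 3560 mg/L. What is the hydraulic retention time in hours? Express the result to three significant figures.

τ ≈ 11.7 h

Rearranging the biomass balance for a CMAS with decay, V = Y·Q·ΔS·θ_c / [X·(1+k_d θ_c)] = 0.352 × 31400 × (652 − 23.1) × 16.4 / [3560 × (1 + 0.0665 × 16.4)] = 1.14×10^8 / 7443 = 15317 m³.
Hydraulic retention time τ = V/Q = 15317 / 31400 = 0.4878 d = 11.71 h.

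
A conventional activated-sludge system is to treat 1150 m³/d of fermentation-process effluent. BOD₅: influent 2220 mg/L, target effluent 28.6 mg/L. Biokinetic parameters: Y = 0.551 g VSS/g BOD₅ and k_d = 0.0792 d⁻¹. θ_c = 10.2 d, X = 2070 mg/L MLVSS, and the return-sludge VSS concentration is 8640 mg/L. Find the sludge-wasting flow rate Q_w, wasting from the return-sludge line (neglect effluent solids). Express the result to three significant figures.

Q_w ≈ 88.9 m³/d

Rearranging the biomass balance for a CMAS with decay, V = Y·Q·ΔS·θ_c / [X·(1+k_d θ_c)] = 0.551 × 1150 × (2220 − 28.6) × 10.2 / [2070 × (1 + 0.0792 × 10.2)] = 1.42×10^7 / 3742 = 3785 m³.
Wasting from the return line (neglecting effluent solids): Q_w = V·X / (θ_c·X_r) = 3785 × 2070 / (10.2 × 8640) = 88.90 m³/d.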